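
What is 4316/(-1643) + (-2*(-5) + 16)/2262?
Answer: -373849/142941 ≈ -2.6154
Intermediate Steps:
4316/(-1643) + (-2*(-5) + 16)/2262 = 4316*(-1/1643) + (10 + 16)*(1/2262) = -4316/1643 + 26*(1/2262) = -4316/1643 + 1/87 = -373849/142941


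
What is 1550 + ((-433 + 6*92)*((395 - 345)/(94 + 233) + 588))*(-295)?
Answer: -6751097380/327 ≈ -2.0646e+7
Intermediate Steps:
1550 + ((-433 + 6*92)*((395 - 345)/(94 + 233) + 588))*(-295) = 1550 + ((-433 + 552)*(50/327 + 588))*(-295) = 1550 + (119*(50*(1/327) + 588))*(-295) = 1550 + (119*(50/327 + 588))*(-295) = 1550 + (119*(192326/327))*(-295) = 1550 + (22886794/327)*(-295) = 1550 - 6751604230/327 = -6751097380/327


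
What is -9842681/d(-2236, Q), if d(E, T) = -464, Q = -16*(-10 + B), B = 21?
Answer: 9842681/464 ≈ 21213.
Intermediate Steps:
Q = -176 (Q = -16*(-10 + 21) = -16*11 = -176)
-9842681/d(-2236, Q) = -9842681/(-464) = -9842681*(-1/464) = 9842681/464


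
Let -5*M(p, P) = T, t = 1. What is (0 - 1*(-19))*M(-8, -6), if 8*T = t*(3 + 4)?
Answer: -133/40 ≈ -3.3250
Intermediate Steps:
T = 7/8 (T = (1*(3 + 4))/8 = (1*7)/8 = (⅛)*7 = 7/8 ≈ 0.87500)
M(p, P) = -7/40 (M(p, P) = -⅕*7/8 = -7/40)
(0 - 1*(-19))*M(-8, -6) = (0 - 1*(-19))*(-7/40) = (0 + 19)*(-7/40) = 19*(-7/40) = -133/40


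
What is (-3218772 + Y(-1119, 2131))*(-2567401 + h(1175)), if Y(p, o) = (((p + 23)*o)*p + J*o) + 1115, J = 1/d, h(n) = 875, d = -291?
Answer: -1949520155242930636/291 ≈ -6.6994e+15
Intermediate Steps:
J = -1/291 (J = 1/(-291) = -1/291 ≈ -0.0034364)
Y(p, o) = 1115 - o/291 + o*p*(23 + p) (Y(p, o) = (((p + 23)*o)*p - o/291) + 1115 = (((23 + p)*o)*p - o/291) + 1115 = ((o*(23 + p))*p - o/291) + 1115 = (o*p*(23 + p) - o/291) + 1115 = (-o/291 + o*p*(23 + p)) + 1115 = 1115 - o/291 + o*p*(23 + p))
(-3218772 + Y(-1119, 2131))*(-2567401 + h(1175)) = (-3218772 + (1115 - 1/291*2131 + 2131*(-1119)² + 23*2131*(-1119)))*(-2567401 + 875) = (-3218772 + (1115 - 2131/291 + 2131*1252161 - 54845547))*(-2566526) = (-3218772 + (1115 - 2131/291 + 2668355091 - 54845547))*(-2566526) = (-3218772 + 760531599638/291)*(-2566526) = (759594936986/291)*(-2566526) = -1949520155242930636/291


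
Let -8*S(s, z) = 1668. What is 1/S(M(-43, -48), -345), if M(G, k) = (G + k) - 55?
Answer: -2/417 ≈ -0.0047962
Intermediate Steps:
M(G, k) = -55 + G + k
S(s, z) = -417/2 (S(s, z) = -⅛*1668 = -417/2)
1/S(M(-43, -48), -345) = 1/(-417/2) = -2/417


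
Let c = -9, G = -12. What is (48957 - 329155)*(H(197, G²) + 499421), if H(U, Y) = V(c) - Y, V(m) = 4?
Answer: -139897537638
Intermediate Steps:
H(U, Y) = 4 - Y
(48957 - 329155)*(H(197, G²) + 499421) = (48957 - 329155)*((4 - 1*(-12)²) + 499421) = -280198*((4 - 1*144) + 499421) = -280198*((4 - 144) + 499421) = -280198*(-140 + 499421) = -280198*499281 = -139897537638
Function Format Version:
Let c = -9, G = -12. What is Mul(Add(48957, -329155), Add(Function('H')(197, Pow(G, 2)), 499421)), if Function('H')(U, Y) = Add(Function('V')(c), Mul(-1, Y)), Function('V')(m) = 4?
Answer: -139897537638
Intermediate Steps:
Function('H')(U, Y) = Add(4, Mul(-1, Y))
Mul(Add(48957, -329155), Add(Function('H')(197, Pow(G, 2)), 499421)) = Mul(Add(48957, -329155), Add(Add(4, Mul(-1, Pow(-12, 2))), 499421)) = Mul(-280198, Add(Add(4, Mul(-1, 144)), 499421)) = Mul(-280198, Add(Add(4, -144), 499421)) = Mul(-280198, Add(-140, 499421)) = Mul(-280198, 499281) = -139897537638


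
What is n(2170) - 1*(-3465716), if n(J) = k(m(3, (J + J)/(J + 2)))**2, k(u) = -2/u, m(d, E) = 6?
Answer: 31191445/9 ≈ 3.4657e+6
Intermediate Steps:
n(J) = 1/9 (n(J) = (-2/6)**2 = (-2*1/6)**2 = (-1/3)**2 = 1/9)
n(2170) - 1*(-3465716) = 1/9 - 1*(-3465716) = 1/9 + 3465716 = 31191445/9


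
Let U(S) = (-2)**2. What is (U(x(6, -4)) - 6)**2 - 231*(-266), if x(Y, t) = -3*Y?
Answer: 61450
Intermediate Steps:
U(S) = 4
(U(x(6, -4)) - 6)**2 - 231*(-266) = (4 - 6)**2 - 231*(-266) = (-2)**2 + 61446 = 4 + 61446 = 61450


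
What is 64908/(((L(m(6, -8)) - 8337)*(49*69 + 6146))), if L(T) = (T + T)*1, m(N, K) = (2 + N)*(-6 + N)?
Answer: -21636/26475533 ≈ -0.00081721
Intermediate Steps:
m(N, K) = (-6 + N)*(2 + N)
L(T) = 2*T (L(T) = (2*T)*1 = 2*T)
64908/(((L(m(6, -8)) - 8337)*(49*69 + 6146))) = 64908/(((2*(-12 + 6² - 4*6) - 8337)*(49*69 + 6146))) = 64908/(((2*(-12 + 36 - 24) - 8337)*(3381 + 6146))) = 64908/(((2*0 - 8337)*9527)) = 64908/(((0 - 8337)*9527)) = 64908/((-8337*9527)) = 64908/(-79426599) = 64908*(-1/79426599) = -21636/26475533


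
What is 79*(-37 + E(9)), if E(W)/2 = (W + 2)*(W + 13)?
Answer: 35313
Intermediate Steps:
E(W) = 2*(2 + W)*(13 + W) (E(W) = 2*((W + 2)*(W + 13)) = 2*((2 + W)*(13 + W)) = 2*(2 + W)*(13 + W))
79*(-37 + E(9)) = 79*(-37 + (52 + 2*9**2 + 30*9)) = 79*(-37 + (52 + 2*81 + 270)) = 79*(-37 + (52 + 162 + 270)) = 79*(-37 + 484) = 79*447 = 35313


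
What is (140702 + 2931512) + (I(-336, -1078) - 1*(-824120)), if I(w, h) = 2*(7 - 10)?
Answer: 3896328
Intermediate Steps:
I(w, h) = -6 (I(w, h) = 2*(-3) = -6)
(140702 + 2931512) + (I(-336, -1078) - 1*(-824120)) = (140702 + 2931512) + (-6 - 1*(-824120)) = 3072214 + (-6 + 824120) = 3072214 + 824114 = 3896328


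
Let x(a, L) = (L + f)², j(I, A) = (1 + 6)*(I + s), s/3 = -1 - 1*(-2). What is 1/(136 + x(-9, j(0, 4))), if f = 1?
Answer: 1/620 ≈ 0.0016129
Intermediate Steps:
s = 3 (s = 3*(-1 - 1*(-2)) = 3*(-1 + 2) = 3*1 = 3)
j(I, A) = 21 + 7*I (j(I, A) = (1 + 6)*(I + 3) = 7*(3 + I) = 21 + 7*I)
x(a, L) = (1 + L)² (x(a, L) = (L + 1)² = (1 + L)²)
1/(136 + x(-9, j(0, 4))) = 1/(136 + (1 + (21 + 7*0))²) = 1/(136 + (1 + (21 + 0))²) = 1/(136 + (1 + 21)²) = 1/(136 + 22²) = 1/(136 + 484) = 1/620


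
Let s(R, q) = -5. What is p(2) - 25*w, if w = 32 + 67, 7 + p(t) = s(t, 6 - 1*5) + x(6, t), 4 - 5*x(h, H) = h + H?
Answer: -12439/5 ≈ -2487.8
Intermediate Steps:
x(h, H) = 4/5 - H/5 - h/5 (x(h, H) = 4/5 - (h + H)/5 = 4/5 - (H + h)/5 = 4/5 + (-H/5 - h/5) = 4/5 - H/5 - h/5)
p(t) = -62/5 - t/5 (p(t) = -7 + (-5 + (4/5 - t/5 - 1/5*6)) = -7 + (-5 + (4/5 - t/5 - 6/5)) = -7 + (-5 + (-2/5 - t/5)) = -7 + (-27/5 - t/5) = -62/5 - t/5)
w = 99
p(2) - 25*w = (-62/5 - 1/5*2) - 25*99 = (-62/5 - 2/5) - 2475 = -64/5 - 2475 = -12439/5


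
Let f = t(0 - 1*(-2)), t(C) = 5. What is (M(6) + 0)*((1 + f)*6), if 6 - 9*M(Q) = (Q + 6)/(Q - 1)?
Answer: 72/5 ≈ 14.400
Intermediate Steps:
f = 5
M(Q) = 2/3 - (6 + Q)/(9*(-1 + Q)) (M(Q) = 2/3 - (Q + 6)/(9*(Q - 1)) = 2/3 - (6 + Q)/(9*(-1 + Q)))
(M(6) + 0)*((1 + f)*6) = ((-12 + 5*6)/(9*(-1 + 6)) + 0)*((1 + 5)*6) = ((1/9)*(-12 + 30)/5 + 0)*(6*6) = ((1/9)*(1/5)*18 + 0)*36 = (2/5 + 0)*36 = (2/5)*36 = 72/5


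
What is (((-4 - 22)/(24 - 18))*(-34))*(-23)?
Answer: -10166/3 ≈ -3388.7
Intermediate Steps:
(((-4 - 22)/(24 - 18))*(-34))*(-23) = (-26/6*(-34))*(-23) = (-26*⅙*(-34))*(-23) = -13/3*(-34)*(-23) = (442/3)*(-23) = -10166/3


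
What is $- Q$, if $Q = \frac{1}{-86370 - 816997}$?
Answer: $\frac{1}{903367} \approx 1.107 \cdot 10^{-6}$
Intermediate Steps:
$Q = - \frac{1}{903367}$ ($Q = \frac{1}{-903367} = - \frac{1}{903367} \approx -1.107 \cdot 10^{-6}$)
$- Q = \left(-1\right) \left(- \frac{1}{903367}\right) = \frac{1}{903367}$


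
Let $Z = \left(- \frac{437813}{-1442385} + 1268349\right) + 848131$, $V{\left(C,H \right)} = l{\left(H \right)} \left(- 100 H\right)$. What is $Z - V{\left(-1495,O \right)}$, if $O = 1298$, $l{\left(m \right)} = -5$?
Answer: $\frac{2116671577613}{1442385} \approx 1.4675 \cdot 10^{6}$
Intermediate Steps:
$V{\left(C,H \right)} = 500 H$ ($V{\left(C,H \right)} = - 5 \left(- 100 H\right) = 500 H$)
$Z = \frac{3052779442613}{1442385}$ ($Z = \left(\left(-437813\right) \left(- \frac{1}{1442385}\right) + 1268349\right) + 848131 = \left(\frac{437813}{1442385} + 1268349\right) + 848131 = \frac{1829448010178}{1442385} + 848131 = \frac{3052779442613}{1442385} \approx 2.1165 \cdot 10^{6}$)
$Z - V{\left(-1495,O \right)} = \frac{3052779442613}{1442385} - 500 \cdot 1298 = \frac{3052779442613}{1442385} - 649000 = \frac{2116671577613}{1442385}$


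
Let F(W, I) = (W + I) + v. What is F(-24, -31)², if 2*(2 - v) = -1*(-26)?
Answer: 4356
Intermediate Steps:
v = -11 (v = 2 - (-1)*(-26)/2 = 2 - ½*26 = 2 - 13 = -11)
F(W, I) = -11 + I + W (F(W, I) = (W + I) - 11 = (I + W) - 11 = -11 + I + W)
F(-24, -31)² = (-11 - 31 - 24)² = (-66)² = 4356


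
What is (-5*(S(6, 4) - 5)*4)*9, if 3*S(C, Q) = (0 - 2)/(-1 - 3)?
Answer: 870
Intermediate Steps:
S(C, Q) = 1/6 (S(C, Q) = ((0 - 2)/(-1 - 3))/3 = (-2/(-4))/3 = (-2*(-1/4))/3 = (1/3)*(1/2) = 1/6)
(-5*(S(6, 4) - 5)*4)*9 = (-5*(1/6 - 5)*4)*9 = (-5*(-29/6)*4)*9 = ((145/6)*4)*9 = (290/3)*9 = 870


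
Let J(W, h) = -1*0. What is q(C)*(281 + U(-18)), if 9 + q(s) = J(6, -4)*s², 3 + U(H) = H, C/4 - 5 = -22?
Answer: -2340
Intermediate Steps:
C = -68 (C = 20 + 4*(-22) = 20 - 88 = -68)
U(H) = -3 + H
J(W, h) = 0
q(s) = -9 (q(s) = -9 + 0*s² = -9 + 0 = -9)
q(C)*(281 + U(-18)) = -9*(281 + (-3 - 18)) = -9*(281 - 21) = -9*260 = -2340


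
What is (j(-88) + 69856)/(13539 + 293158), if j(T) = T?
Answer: 4104/18041 ≈ 0.22748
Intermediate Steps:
(j(-88) + 69856)/(13539 + 293158) = (-88 + 69856)/(13539 + 293158) = 69768/306697 = 69768*(1/306697) = 4104/18041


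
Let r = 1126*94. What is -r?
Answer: -105844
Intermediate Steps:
r = 105844
-r = -1*105844 = -105844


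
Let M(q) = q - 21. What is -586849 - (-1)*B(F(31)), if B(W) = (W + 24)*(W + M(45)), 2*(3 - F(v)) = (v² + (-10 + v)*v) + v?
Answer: 177525/4 ≈ 44381.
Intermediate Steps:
M(q) = -21 + q
F(v) = 3 - v/2 - v²/2 - v*(-10 + v)/2 (F(v) = 3 - ((v² + (-10 + v)*v) + v)/2 = 3 - ((v² + v*(-10 + v)) + v)/2 = 3 - (v + v² + v*(-10 + v))/2 = 3 + (-v/2 - v²/2 - v*(-10 + v)/2) = 3 - v/2 - v²/2 - v*(-10 + v)/2)
B(W) = (24 + W)² (B(W) = (W + 24)*(W + (-21 + 45)) = (24 + W)*(W + 24) = (24 + W)*(24 + W) = (24 + W)²)
-586849 - (-1)*B(F(31)) = -586849 - (-1)*(576 + (3 - 1*31² + (9/2)*31)² + 48*(3 - 1*31² + (9/2)*31)) = -586849 - (-1)*(576 + (3 - 1*961 + 279/2)² + 48*(3 - 1*961 + 279/2)) = -586849 - (-1)*(576 + (3 - 961 + 279/2)² + 48*(3 - 961 + 279/2)) = -586849 - (-1)*(576 + (-1637/2)² + 48*(-1637/2)) = -586849 - (-1)*(576 + 2679769/4 - 39288) = -586849 - (-1)*2524921/4 = -586849 - 1*(-2524921/4) = -586849 + 2524921/4 = 177525/4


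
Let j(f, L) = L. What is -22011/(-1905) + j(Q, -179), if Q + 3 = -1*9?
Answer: -106328/635 ≈ -167.45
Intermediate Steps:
Q = -12 (Q = -3 - 1*9 = -3 - 9 = -12)
-22011/(-1905) + j(Q, -179) = -22011/(-1905) - 179 = -22011*(-1/1905) - 179 = 7337/635 - 179 = -106328/635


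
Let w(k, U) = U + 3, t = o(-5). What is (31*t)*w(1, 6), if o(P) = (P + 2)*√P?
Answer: -837*I*√5 ≈ -1871.6*I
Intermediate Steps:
o(P) = √P*(2 + P) (o(P) = (2 + P)*√P = √P*(2 + P))
t = -3*I*√5 (t = √(-5)*(2 - 5) = (I*√5)*(-3) = -3*I*√5 ≈ -6.7082*I)
w(k, U) = 3 + U
(31*t)*w(1, 6) = (31*(-3*I*√5))*(3 + 6) = -93*I*√5*9 = -837*I*√5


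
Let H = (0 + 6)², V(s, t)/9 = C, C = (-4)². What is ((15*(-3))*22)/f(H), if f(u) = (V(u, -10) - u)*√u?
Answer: -55/36 ≈ -1.5278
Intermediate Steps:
C = 16
V(s, t) = 144 (V(s, t) = 9*16 = 144)
H = 36 (H = 6² = 36)
f(u) = √u*(144 - u) (f(u) = (144 - u)*√u = √u*(144 - u))
((15*(-3))*22)/f(H) = ((15*(-3))*22)/((√36*(144 - 1*36))) = (-45*22)/((6*(144 - 36))) = -990/(6*108) = -990/648 = -990*1/648 = -55/36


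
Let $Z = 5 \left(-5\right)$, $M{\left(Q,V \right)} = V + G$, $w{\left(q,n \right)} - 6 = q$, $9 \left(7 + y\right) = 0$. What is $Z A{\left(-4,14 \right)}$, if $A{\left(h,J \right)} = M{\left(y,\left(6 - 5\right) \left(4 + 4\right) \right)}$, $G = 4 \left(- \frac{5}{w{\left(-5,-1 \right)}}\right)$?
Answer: $300$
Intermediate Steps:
$y = -7$ ($y = -7 + \frac{1}{9} \cdot 0 = -7 + 0 = -7$)
$w{\left(q,n \right)} = 6 + q$
$G = -20$ ($G = 4 \left(- \frac{5}{6 - 5}\right) = 4 \left(- \frac{5}{1}\right) = 4 \left(\left(-5\right) 1\right) = 4 \left(-5\right) = -20$)
$M{\left(Q,V \right)} = -20 + V$ ($M{\left(Q,V \right)} = V - 20 = -20 + V$)
$A{\left(h,J \right)} = -12$ ($A{\left(h,J \right)} = -20 + \left(6 - 5\right) \left(4 + 4\right) = -20 + 1 \cdot 8 = -20 + 8 = -12$)
$Z = -25$
$Z A{\left(-4,14 \right)} = \left(-25\right) \left(-12\right) = 300$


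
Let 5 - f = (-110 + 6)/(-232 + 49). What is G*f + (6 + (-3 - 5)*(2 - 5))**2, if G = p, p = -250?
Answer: -38050/183 ≈ -207.92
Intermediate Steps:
f = 811/183 (f = 5 - (-110 + 6)/(-232 + 49) = 5 - (-104)/(-183) = 5 - (-104)*(-1)/183 = 5 - 1*104/183 = 5 - 104/183 = 811/183 ≈ 4.4317)
G = -250
G*f + (6 + (-3 - 5)*(2 - 5))**2 = -250*811/183 + (6 + (-3 - 5)*(2 - 5))**2 = -202750/183 + (6 - 8*(-3))**2 = -202750/183 + (6 + 24)**2 = -202750/183 + 30**2 = -202750/183 + 900 = -38050/183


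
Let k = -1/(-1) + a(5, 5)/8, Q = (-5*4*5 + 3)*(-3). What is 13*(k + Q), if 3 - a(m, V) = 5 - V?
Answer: 30407/8 ≈ 3800.9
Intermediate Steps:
a(m, V) = -2 + V (a(m, V) = 3 - (5 - V) = 3 + (-5 + V) = -2 + V)
Q = 291 (Q = (-20*5 + 3)*(-3) = (-100 + 3)*(-3) = -97*(-3) = 291)
k = 11/8 (k = -1/(-1) + (-2 + 5)/8 = -1*(-1) + 3*(⅛) = 1 + 3/8 = 11/8 ≈ 1.3750)
13*(k + Q) = 13*(11/8 + 291) = 13*(2339/8) = 30407/8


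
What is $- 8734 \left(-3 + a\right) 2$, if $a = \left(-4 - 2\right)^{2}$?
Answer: $-576444$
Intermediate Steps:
$a = 36$ ($a = \left(-6\right)^{2} = 36$)
$- 8734 \left(-3 + a\right) 2 = - 8734 \left(-3 + 36\right) 2 = - 8734 \cdot 33 \cdot 2 = \left(-8734\right) 66 = -576444$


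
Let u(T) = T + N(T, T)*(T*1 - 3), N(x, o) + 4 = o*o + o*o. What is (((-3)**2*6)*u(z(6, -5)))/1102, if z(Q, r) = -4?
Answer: -5400/551 ≈ -9.8004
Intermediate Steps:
N(x, o) = -4 + 2*o**2 (N(x, o) = -4 + (o*o + o*o) = -4 + (o**2 + o**2) = -4 + 2*o**2)
u(T) = T + (-4 + 2*T**2)*(-3 + T) (u(T) = T + (-4 + 2*T**2)*(T*1 - 3) = T + (-4 + 2*T**2)*(T - 3) = T + (-4 + 2*T**2)*(-3 + T))
(((-3)**2*6)*u(z(6, -5)))/1102 = (((-3)**2*6)*(12 - 6*(-4)**2 - 3*(-4) + 2*(-4)**3))/1102 = ((9*6)*(12 - 6*16 + 12 + 2*(-64)))*(1/1102) = (54*(12 - 96 + 12 - 128))*(1/1102) = (54*(-200))*(1/1102) = -10800*1/1102 = -5400/551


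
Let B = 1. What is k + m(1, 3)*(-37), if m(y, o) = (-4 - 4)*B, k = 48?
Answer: 344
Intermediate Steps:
m(y, o) = -8 (m(y, o) = (-4 - 4)*1 = -8*1 = -8)
k + m(1, 3)*(-37) = 48 - 8*(-37) = 48 + 296 = 344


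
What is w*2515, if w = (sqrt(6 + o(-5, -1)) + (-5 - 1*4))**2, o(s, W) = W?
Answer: 216290 - 45270*sqrt(5) ≈ 1.1506e+5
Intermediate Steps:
w = (-9 + sqrt(5))**2 (w = (sqrt(6 - 1) + (-5 - 1*4))**2 = (sqrt(5) + (-5 - 4))**2 = (sqrt(5) - 9)**2 = (-9 + sqrt(5))**2 ≈ 45.751)
w*2515 = (9 - sqrt(5))**2*2515 = 2515*(9 - sqrt(5))**2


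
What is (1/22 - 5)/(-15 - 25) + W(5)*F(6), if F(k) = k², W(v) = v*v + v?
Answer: 950509/880 ≈ 1080.1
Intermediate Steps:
W(v) = v + v² (W(v) = v² + v = v + v²)
(1/22 - 5)/(-15 - 25) + W(5)*F(6) = (1/22 - 5)/(-15 - 25) + (5*(1 + 5))*6² = (1/22 - 5)/(-40) + (5*6)*36 = -109/22*(-1/40) + 30*36 = 109/880 + 1080 = 950509/880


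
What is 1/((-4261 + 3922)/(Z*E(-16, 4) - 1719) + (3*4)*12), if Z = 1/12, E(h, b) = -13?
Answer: 20641/2976372 ≈ 0.0069350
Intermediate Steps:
Z = 1/12 ≈ 0.083333
1/((-4261 + 3922)/(Z*E(-16, 4) - 1719) + (3*4)*12) = 1/((-4261 + 3922)/((1/12)*(-13) - 1719) + (3*4)*12) = 1/(-339/(-13/12 - 1719) + 12*12) = 1/(-339/(-20641/12) + 144) = 1/(-339*(-12/20641) + 144) = 1/(4068/20641 + 144) = 1/(2976372/20641) = 20641/2976372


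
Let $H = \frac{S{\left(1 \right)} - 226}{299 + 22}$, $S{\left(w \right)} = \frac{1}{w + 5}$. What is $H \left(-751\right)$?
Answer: $\frac{1017605}{1926} \approx 528.35$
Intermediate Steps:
$S{\left(w \right)} = \frac{1}{5 + w}$
$H = - \frac{1355}{1926}$ ($H = \frac{\frac{1}{5 + 1} - 226}{299 + 22} = \frac{\frac{1}{6} - 226}{321} = \left(\frac{1}{6} - 226\right) \frac{1}{321} = \left(- \frac{1355}{6}\right) \frac{1}{321} = - \frac{1355}{1926} \approx -0.70353$)
$H \left(-751\right) = \left(- \frac{1355}{1926}\right) \left(-751\right) = \frac{1017605}{1926}$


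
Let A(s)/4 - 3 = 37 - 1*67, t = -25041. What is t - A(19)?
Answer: -24933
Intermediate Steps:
A(s) = -108 (A(s) = 12 + 4*(37 - 1*67) = 12 + 4*(37 - 67) = 12 + 4*(-30) = 12 - 120 = -108)
t - A(19) = -25041 - 1*(-108) = -25041 + 108 = -24933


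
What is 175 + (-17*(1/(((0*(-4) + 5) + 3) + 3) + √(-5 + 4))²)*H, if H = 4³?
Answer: 151735/121 - 2176*I/11 ≈ 1254.0 - 197.82*I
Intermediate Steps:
H = 64
175 + (-17*(1/(((0*(-4) + 5) + 3) + 3) + √(-5 + 4))²)*H = 175 - 17*(1/(((0*(-4) + 5) + 3) + 3) + √(-5 + 4))²*64 = 175 - 17*(1/(((0 + 5) + 3) + 3) + √(-1))²*64 = 175 - 17*(1/((5 + 3) + 3) + I)²*64 = 175 - 17*(1/(8 + 3) + I)²*64 = 175 - 17*(1/11 + I)²*64 = 175 - 1088*(1/11 + I)²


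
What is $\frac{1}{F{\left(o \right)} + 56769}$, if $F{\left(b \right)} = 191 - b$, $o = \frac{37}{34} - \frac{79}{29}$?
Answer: $\frac{986}{56164173} \approx 1.7556 \cdot 10^{-5}$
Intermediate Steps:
$o = - \frac{1613}{986}$ ($o = 37 \cdot \frac{1}{34} - \frac{79}{29} = \frac{37}{34} - \frac{79}{29} = - \frac{1613}{986} \approx -1.6359$)
$\frac{1}{F{\left(o \right)} + 56769} = \frac{1}{\left(191 - - \frac{1613}{986}\right) + 56769} = \frac{1}{\left(191 + \frac{1613}{986}\right) + 56769} = \frac{1}{\frac{189939}{986} + 56769} = \frac{1}{\frac{56164173}{986}} = \frac{986}{56164173}$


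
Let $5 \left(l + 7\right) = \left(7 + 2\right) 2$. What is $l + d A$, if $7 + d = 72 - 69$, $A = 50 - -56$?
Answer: $- \frac{2137}{5} \approx -427.4$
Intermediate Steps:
$A = 106$ ($A = 50 + 56 = 106$)
$d = -4$ ($d = -7 + \left(72 - 69\right) = -7 + 3 = -4$)
$l = - \frac{17}{5}$ ($l = -7 + \frac{\left(7 + 2\right) 2}{5} = -7 + \frac{9 \cdot 2}{5} = -7 + \frac{1}{5} \cdot 18 = -7 + \frac{18}{5} = - \frac{17}{5} \approx -3.4$)
$l + d A = - \frac{17}{5} - 424 = - \frac{2137}{5}$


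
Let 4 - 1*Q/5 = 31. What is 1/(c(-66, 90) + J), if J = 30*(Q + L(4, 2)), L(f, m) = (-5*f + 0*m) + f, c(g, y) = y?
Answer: -1/4440 ≈ -0.00022523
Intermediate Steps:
Q = -135 (Q = 20 - 5*31 = 20 - 155 = -135)
L(f, m) = -4*f (L(f, m) = (-5*f + 0) + f = -5*f + f = -4*f)
J = -4530 (J = 30*(-135 - 4*4) = 30*(-135 - 16) = 30*(-151) = -4530)
1/(c(-66, 90) + J) = 1/(90 - 4530) = 1/(-4440) = -1/4440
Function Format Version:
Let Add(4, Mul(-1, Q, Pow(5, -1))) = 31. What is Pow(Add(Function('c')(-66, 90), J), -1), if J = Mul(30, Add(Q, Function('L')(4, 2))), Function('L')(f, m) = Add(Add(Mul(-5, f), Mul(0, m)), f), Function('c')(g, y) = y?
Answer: Rational(-1, 4440) ≈ -0.00022523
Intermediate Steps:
Q = -135 (Q = Add(20, Mul(-5, 31)) = Add(20, -155) = -135)
Function('L')(f, m) = Mul(-4, f) (Function('L')(f, m) = Add(Add(Mul(-5, f), 0), f) = Add(Mul(-5, f), f) = Mul(-4, f))
J = -4530 (J = Mul(30, Add(-135, Mul(-4, 4))) = Mul(30, Add(-135, -16)) = Mul(30, -151) = -4530)
Pow(Add(Function('c')(-66, 90), J), -1) = Pow(Add(90, -4530), -1) = Pow(-4440, -1) = Rational(-1, 4440)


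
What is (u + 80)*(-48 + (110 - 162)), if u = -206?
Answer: 12600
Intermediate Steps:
(u + 80)*(-48 + (110 - 162)) = (-206 + 80)*(-48 + (110 - 162)) = -126*(-48 - 52) = -126*(-100) = 12600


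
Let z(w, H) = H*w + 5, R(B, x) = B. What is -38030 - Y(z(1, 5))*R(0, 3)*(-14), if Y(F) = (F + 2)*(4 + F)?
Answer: -38030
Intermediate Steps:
z(w, H) = 5 + H*w
Y(F) = (2 + F)*(4 + F)
-38030 - Y(z(1, 5))*R(0, 3)*(-14) = -38030 - (8 + (5 + 5*1)**2 + 6*(5 + 5*1))*0*(-14) = -38030 - (8 + (5 + 5)**2 + 6*(5 + 5))*0*(-14) = -38030 - (8 + 10**2 + 6*10)*0*(-14) = -38030 - (8 + 100 + 60)*0*(-14) = -38030 - 168*0*(-14) = -38030 - 0*(-14) = -38030 - 1*0 = -38030 + 0 = -38030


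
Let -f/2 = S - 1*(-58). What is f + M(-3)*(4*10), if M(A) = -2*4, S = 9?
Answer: -454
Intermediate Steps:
M(A) = -8
f = -134 (f = -2*(9 - 1*(-58)) = -2*(9 + 58) = -2*67 = -134)
f + M(-3)*(4*10) = -134 - 32*10 = -134 - 8*40 = -134 - 320 = -454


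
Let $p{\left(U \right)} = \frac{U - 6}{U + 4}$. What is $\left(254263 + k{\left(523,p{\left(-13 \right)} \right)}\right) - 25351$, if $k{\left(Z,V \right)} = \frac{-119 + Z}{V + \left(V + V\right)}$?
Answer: $\frac{4350540}{19} \approx 2.2898 \cdot 10^{5}$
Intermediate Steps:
$p{\left(U \right)} = \frac{-6 + U}{4 + U}$
$k{\left(Z,V \right)} = \frac{-119 + Z}{3 V}$ ($k{\left(Z,V \right)} = \frac{-119 + Z}{V + 2 V} = \frac{-119 + Z}{3 V}$)
$\left(254263 + k{\left(523,p{\left(-13 \right)} \right)}\right) - 25351 = \left(254263 + \frac{-119 + 523}{3 \frac{-6 - 13}{4 - 13}}\right) - 25351 = \left(254263 + \frac{1}{3} \frac{1}{\frac{1}{-9} \left(-19\right)} 404\right) - 25351 = \left(254263 + \frac{1}{3} \frac{1}{\left(- \frac{1}{9}\right) \left(-19\right)} 404\right) - 25351 = \left(254263 + \frac{1}{3} \frac{1}{\frac{19}{9}} \cdot 404\right) - 25351 = \left(254263 + \frac{1}{3} \cdot \frac{9}{19} \cdot 404\right) - 25351 = \left(254263 + \frac{1212}{19}\right) - 25351 = \frac{4832209}{19} - 25351 = \frac{4350540}{19}$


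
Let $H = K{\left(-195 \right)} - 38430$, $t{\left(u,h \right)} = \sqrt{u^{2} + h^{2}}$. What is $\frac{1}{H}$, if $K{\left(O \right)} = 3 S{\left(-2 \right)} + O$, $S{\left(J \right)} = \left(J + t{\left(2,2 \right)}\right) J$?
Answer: $- \frac{12871}{496987827} + \frac{4 \sqrt{2}}{496987827} \approx -2.5887 \cdot 10^{-5}$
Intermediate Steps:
$t{\left(u,h \right)} = \sqrt{h^{2} + u^{2}}$
$S{\left(J \right)} = J \left(J + 2 \sqrt{2}\right)$ ($S{\left(J \right)} = \left(J + \sqrt{2^{2} + 2^{2}}\right) J = \left(J + \sqrt{4 + 4}\right) J = \left(J + \sqrt{8}\right) J = \left(J + 2 \sqrt{2}\right) J = J \left(J + 2 \sqrt{2}\right)$)
$K{\left(O \right)} = 12 + O - 12 \sqrt{2}$ ($K{\left(O \right)} = 3 \left(- 2 \left(-2 + 2 \sqrt{2}\right)\right) + O = 3 \left(4 - 4 \sqrt{2}\right) + O = \left(12 - 12 \sqrt{2}\right) + O = 12 + O - 12 \sqrt{2}$)
$H = -38613 - 12 \sqrt{2}$ ($H = \left(12 - 195 - 12 \sqrt{2}\right) - 38430 = \left(-183 - 12 \sqrt{2}\right) - 38430 = -38613 - 12 \sqrt{2} \approx -38630.0$)
$\frac{1}{H} = \frac{1}{-38613 - 12 \sqrt{2}}$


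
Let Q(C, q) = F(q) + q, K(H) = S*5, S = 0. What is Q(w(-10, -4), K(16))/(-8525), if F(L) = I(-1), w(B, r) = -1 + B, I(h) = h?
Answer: 1/8525 ≈ 0.00011730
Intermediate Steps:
K(H) = 0 (K(H) = 0*5 = 0)
F(L) = -1
Q(C, q) = -1 + q
Q(w(-10, -4), K(16))/(-8525) = (-1 + 0)/(-8525) = -1*(-1/8525) = 1/8525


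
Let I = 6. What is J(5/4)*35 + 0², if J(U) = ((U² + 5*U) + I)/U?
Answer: 1547/4 ≈ 386.75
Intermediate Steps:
J(U) = (6 + U² + 5*U)/U (J(U) = ((U² + 5*U) + 6)/U = (6 + U² + 5*U)/U)
J(5/4)*35 + 0² = (5 + 5/4 + 6/((5/4)))*35 + 0² = (5 + 5*(¼) + 6/((5*(¼))))*35 + 0 = (5 + 5/4 + 6/(5/4))*35 + 0 = (5 + 5/4 + 6*(⅘))*35 + 0 = (5 + 5/4 + 24/5)*35 + 0 = (221/20)*35 + 0 = 1547/4 + 0 = 1547/4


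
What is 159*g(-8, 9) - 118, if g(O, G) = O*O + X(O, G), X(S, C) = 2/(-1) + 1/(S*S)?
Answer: 623519/64 ≈ 9742.5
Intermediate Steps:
X(S, C) = -2 + S**(-2) (X(S, C) = 2*(-1) + S**(-2) = -2 + S**(-2))
g(O, G) = -2 + O**(-2) + O**2 (g(O, G) = O*O + (-2 + O**(-2)) = O**2 + (-2 + O**(-2)) = -2 + O**(-2) + O**2)
159*g(-8, 9) - 118 = 159*(-2 + (-8)**(-2) + (-8)**2) - 118 = 159*(-2 + 1/64 + 64) - 118 = 159*(3969/64) - 118 = 631071/64 - 118 = 623519/64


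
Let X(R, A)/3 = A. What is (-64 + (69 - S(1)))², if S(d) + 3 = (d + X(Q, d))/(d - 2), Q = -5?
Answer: 144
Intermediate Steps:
X(R, A) = 3*A
S(d) = -3 + 4*d/(-2 + d) (S(d) = -3 + (d + 3*d)/(d - 2) = -3 + (4*d)/(-2 + d) = -3 + 4*d/(-2 + d))
(-64 + (69 - S(1)))² = (-64 + (69 - (6 + 1)/(-2 + 1)))² = (-64 + (69 - 7/(-1)))² = (-64 + (69 - (-1)*7))² = (-64 + (69 - 1*(-7)))² = (-64 + (69 + 7))² = (-64 + 76)² = 12² = 144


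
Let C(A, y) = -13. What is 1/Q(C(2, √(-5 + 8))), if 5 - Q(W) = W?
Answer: 1/18 ≈ 0.055556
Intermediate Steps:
Q(W) = 5 - W
1/Q(C(2, √(-5 + 8))) = 1/(5 - 1*(-13)) = 1/(5 + 13) = 1/18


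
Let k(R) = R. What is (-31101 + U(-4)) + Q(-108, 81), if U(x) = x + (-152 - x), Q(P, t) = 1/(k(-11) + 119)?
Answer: -3375323/108 ≈ -31253.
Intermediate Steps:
Q(P, t) = 1/108 (Q(P, t) = 1/(-11 + 119) = 1/108)
U(x) = -152
(-31101 + U(-4)) + Q(-108, 81) = (-31101 - 152) + 1/108 = -31253 + 1/108 = -3375323/108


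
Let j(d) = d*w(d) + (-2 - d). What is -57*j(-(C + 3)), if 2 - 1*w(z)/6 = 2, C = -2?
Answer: 57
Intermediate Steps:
w(z) = 0 (w(z) = 12 - 6*2 = 12 - 12 = 0)
j(d) = -2 - d (j(d) = d*0 + (-2 - d) = 0 + (-2 - d) = -2 - d)
-57*j(-(C + 3)) = -57*(-2 - (-1)*(-2 + 3)) = -57*(-2 - (-1)) = -57*(-2 - 1*(-1)) = -57*(-2 + 1) = -57*(-1) = 57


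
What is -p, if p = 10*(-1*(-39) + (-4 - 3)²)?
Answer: -880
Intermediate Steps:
p = 880 (p = 10*(39 + (-7)²) = 10*(39 + 49) = 10*88 = 880)
-p = -1*880 = -880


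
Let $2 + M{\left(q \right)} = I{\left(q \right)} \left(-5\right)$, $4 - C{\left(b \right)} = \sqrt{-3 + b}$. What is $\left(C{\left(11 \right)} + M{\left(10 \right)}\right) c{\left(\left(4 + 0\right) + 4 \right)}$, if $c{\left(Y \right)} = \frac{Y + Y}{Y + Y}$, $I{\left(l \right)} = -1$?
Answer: $7 - 2 \sqrt{2} \approx 4.1716$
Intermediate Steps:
$C{\left(b \right)} = 4 - \sqrt{-3 + b}$
$c{\left(Y \right)} = 1$ ($c{\left(Y \right)} = \frac{2 Y}{2 Y} = 2 Y \frac{1}{2 Y} = 1$)
$M{\left(q \right)} = 3$ ($M{\left(q \right)} = -2 - -5 = -2 + 5 = 3$)
$\left(C{\left(11 \right)} + M{\left(10 \right)}\right) c{\left(\left(4 + 0\right) + 4 \right)} = \left(\left(4 - \sqrt{-3 + 11}\right) + 3\right) 1 = \left(\left(4 - \sqrt{8}\right) + 3\right) 1 = \left(\left(4 - 2 \sqrt{2}\right) + 3\right) 1 = \left(7 - 2 \sqrt{2}\right) 1 = 7 - 2 \sqrt{2}$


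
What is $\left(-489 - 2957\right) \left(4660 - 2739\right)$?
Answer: $-6619766$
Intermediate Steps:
$\left(-489 - 2957\right) \left(4660 - 2739\right) = \left(-3446\right) 1921 = -6619766$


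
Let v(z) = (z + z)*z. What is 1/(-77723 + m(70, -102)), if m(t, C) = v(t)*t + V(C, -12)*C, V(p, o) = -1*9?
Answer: 1/609195 ≈ 1.6415e-6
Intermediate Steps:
v(z) = 2*z**2 (v(z) = (2*z)*z = 2*z**2)
V(p, o) = -9
m(t, C) = -9*C + 2*t**3 (m(t, C) = (2*t**2)*t - 9*C = 2*t**3 - 9*C = -9*C + 2*t**3)
1/(-77723 + m(70, -102)) = 1/(-77723 + (-9*(-102) + 2*70**3)) = 1/(-77723 + (918 + 2*343000)) = 1/(-77723 + (918 + 686000)) = 1/(-77723 + 686918) = 1/609195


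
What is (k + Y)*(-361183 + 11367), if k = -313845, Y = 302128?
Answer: 4098794072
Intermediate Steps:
(k + Y)*(-361183 + 11367) = (-313845 + 302128)*(-361183 + 11367) = -11717*(-349816) = 4098794072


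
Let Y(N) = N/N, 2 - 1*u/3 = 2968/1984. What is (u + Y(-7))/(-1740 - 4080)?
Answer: -623/1443360 ≈ -0.00043163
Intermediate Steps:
u = 375/248 (u = 6 - 8904/1984 = 6 - 3*371/248 = 6 - 1113/248 = 375/248 ≈ 1.5121)
Y(N) = 1
(u + Y(-7))/(-1740 - 4080) = (375/248 + 1)/(-1740 - 4080) = (623/248)/(-5820) = (623/248)*(-1/5820) = -623/1443360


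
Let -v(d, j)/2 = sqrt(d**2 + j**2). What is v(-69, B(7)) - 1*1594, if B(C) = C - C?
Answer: -1732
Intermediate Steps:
B(C) = 0
v(d, j) = -2*sqrt(d**2 + j**2)
v(-69, B(7)) - 1*1594 = -2*sqrt((-69)**2 + 0**2) - 1*1594 = -2*sqrt(4761 + 0) - 1594 = -2*sqrt(4761) - 1594 = -2*69 - 1594 = -138 - 1594 = -1732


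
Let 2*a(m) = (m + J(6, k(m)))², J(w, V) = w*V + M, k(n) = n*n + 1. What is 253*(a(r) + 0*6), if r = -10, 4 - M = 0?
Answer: 45540000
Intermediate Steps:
M = 4 (M = 4 - 1*0 = 4 + 0 = 4)
k(n) = 1 + n² (k(n) = n² + 1 = 1 + n²)
J(w, V) = 4 + V*w (J(w, V) = w*V + 4 = V*w + 4 = 4 + V*w)
a(m) = (10 + m + 6*m²)²/2 (a(m) = (m + (4 + (1 + m²)*6))²/2 = (m + (4 + (6 + 6*m²)))²/2 = (m + (10 + 6*m²))²/2 = (10 + m + 6*m²)²/2)
253*(a(r) + 0*6) = 253*((10 - 10 + 6*(-10)²)²/2 + 0*6) = 253*((10 - 10 + 6*100)²/2 + 0) = 253*((10 - 10 + 600)²/2 + 0) = 253*((½)*600² + 0) = 253*((½)*360000 + 0) = 253*(180000 + 0) = 253*180000 = 45540000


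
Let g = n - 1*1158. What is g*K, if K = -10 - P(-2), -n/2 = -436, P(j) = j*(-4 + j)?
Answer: 6292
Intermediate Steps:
n = 872 (n = -2*(-436) = 872)
K = -22 (K = -10 - (-2)*(-4 - 2) = -10 - (-2)*(-6) = -10 - 1*12 = -10 - 12 = -22)
g = -286 (g = 872 - 1*1158 = 872 - 1158 = -286)
g*K = -286*(-22) = 6292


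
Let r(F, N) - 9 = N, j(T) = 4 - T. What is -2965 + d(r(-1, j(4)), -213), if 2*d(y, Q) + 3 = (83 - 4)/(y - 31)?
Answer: -130605/44 ≈ -2968.3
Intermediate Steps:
r(F, N) = 9 + N
d(y, Q) = -3/2 + 79/(2*(-31 + y)) (d(y, Q) = -3/2 + ((83 - 4)/(y - 31))/2 = -3/2 + (79/(-31 + y))/2 = -3/2 + 79/(2*(-31 + y)))
-2965 + d(r(-1, j(4)), -213) = -2965 + (172 - 3*(9 + (4 - 1*4)))/(2*(-31 + (9 + (4 - 1*4)))) = -2965 + (172 - 3*(9 + (4 - 4)))/(2*(-31 + (9 + (4 - 4)))) = -2965 + (172 - 3*(9 + 0))/(2*(-31 + (9 + 0))) = -2965 + (172 - 3*9)/(2*(-31 + 9)) = -2965 + (½)*(172 - 27)/(-22) = -2965 + (½)*(-1/22)*145 = -2965 - 145/44 = -130605/44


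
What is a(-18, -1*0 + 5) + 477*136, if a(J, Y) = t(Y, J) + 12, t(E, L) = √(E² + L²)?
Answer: 64884 + √349 ≈ 64903.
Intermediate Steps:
a(J, Y) = 12 + √(J² + Y²) (a(J, Y) = √(Y² + J²) + 12 = √(J² + Y²) + 12 = 12 + √(J² + Y²))
a(-18, -1*0 + 5) + 477*136 = (12 + √((-18)² + (-1*0 + 5)²)) + 477*136 = (12 + √(324 + (0 + 5)²)) + 64872 = (12 + √(324 + 5²)) + 64872 = (12 + √(324 + 25)) + 64872 = (12 + √349) + 64872 = 64884 + √349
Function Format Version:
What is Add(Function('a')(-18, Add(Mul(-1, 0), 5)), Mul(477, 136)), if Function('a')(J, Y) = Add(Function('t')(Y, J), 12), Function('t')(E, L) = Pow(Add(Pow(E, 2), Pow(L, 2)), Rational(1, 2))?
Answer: Add(64884, Pow(349, Rational(1, 2))) ≈ 64903.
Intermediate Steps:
Function('a')(J, Y) = Add(12, Pow(Add(Pow(J, 2), Pow(Y, 2)), Rational(1, 2))) (Function('a')(J, Y) = Add(Pow(Add(Pow(Y, 2), Pow(J, 2)), Rational(1, 2)), 12) = Add(Pow(Add(Pow(J, 2), Pow(Y, 2)), Rational(1, 2)), 12) = Add(12, Pow(Add(Pow(J, 2), Pow(Y, 2)), Rational(1, 2))))
Add(Function('a')(-18, Add(Mul(-1, 0), 5)), Mul(477, 136)) = Add(Add(12, Pow(Add(Pow(-18, 2), Pow(Add(Mul(-1, 0), 5), 2)), Rational(1, 2))), Mul(477, 136)) = Add(Add(12, Pow(Add(324, Pow(Add(0, 5), 2)), Rational(1, 2))), 64872) = Add(Add(12, Pow(Add(324, Pow(5, 2)), Rational(1, 2))), 64872) = Add(Add(12, Pow(Add(324, 25), Rational(1, 2))), 64872) = Add(Add(12, Pow(349, Rational(1, 2))), 64872) = Add(64884, Pow(349, Rational(1, 2)))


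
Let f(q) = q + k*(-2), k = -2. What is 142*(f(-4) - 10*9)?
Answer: -12780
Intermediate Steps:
f(q) = 4 + q (f(q) = q - 2*(-2) = q + 4 = 4 + q)
142*(f(-4) - 10*9) = 142*((4 - 4) - 10*9) = 142*(0 - 90) = 142*(-90) = -12780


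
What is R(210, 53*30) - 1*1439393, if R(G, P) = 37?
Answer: -1439356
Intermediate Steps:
R(210, 53*30) - 1*1439393 = 37 - 1*1439393 = 37 - 1439393 = -1439356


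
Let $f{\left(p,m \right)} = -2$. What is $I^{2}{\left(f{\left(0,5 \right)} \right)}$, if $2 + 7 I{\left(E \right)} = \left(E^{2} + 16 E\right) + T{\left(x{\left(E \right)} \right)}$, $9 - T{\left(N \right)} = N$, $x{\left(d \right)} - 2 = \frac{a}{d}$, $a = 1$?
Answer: $\frac{2025}{196} \approx 10.332$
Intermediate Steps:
$x{\left(d \right)} = 2 + \frac{1}{d}$ ($x{\left(d \right)} = 2 + 1 \frac{1}{d} = 2 + \frac{1}{d}$)
$T{\left(N \right)} = 9 - N$
$I{\left(E \right)} = \frac{5}{7} - \frac{1}{7 E} + \frac{E^{2}}{7} + \frac{16 E}{7}$ ($I{\left(E \right)} = - \frac{2}{7} + \frac{\left(E^{2} + 16 E\right) + \left(9 - \left(2 + \frac{1}{E}\right)\right)}{7} = - \frac{2}{7} + \frac{\left(E^{2} + 16 E\right) + \left(7 - \frac{1}{E}\right)}{7} = - \frac{2}{7} + \frac{7 + E^{2} - \frac{1}{E} + 16 E}{7} = - \frac{2}{7} + \left(1 - \frac{1}{7 E} + \frac{E^{2}}{7} + \frac{16 E}{7}\right) = \frac{5}{7} - \frac{1}{7 E} + \frac{E^{2}}{7} + \frac{16 E}{7}$)
$I^{2}{\left(f{\left(0,5 \right)} \right)} = \left(\frac{-1 - 2 \left(5 + \left(-2\right)^{2} + 16 \left(-2\right)\right)}{7 \left(-2\right)}\right)^{2} = \left(\frac{1}{7} \left(- \frac{1}{2}\right) \left(-1 - 2 \left(5 + 4 - 32\right)\right)\right)^{2} = \left(\frac{1}{7} \left(- \frac{1}{2}\right) \left(-1 - -46\right)\right)^{2} = \left(\frac{1}{7} \left(- \frac{1}{2}\right) \left(-1 + 46\right)\right)^{2} = \left(\frac{1}{7} \left(- \frac{1}{2}\right) 45\right)^{2} = \left(- \frac{45}{14}\right)^{2} = \frac{2025}{196}$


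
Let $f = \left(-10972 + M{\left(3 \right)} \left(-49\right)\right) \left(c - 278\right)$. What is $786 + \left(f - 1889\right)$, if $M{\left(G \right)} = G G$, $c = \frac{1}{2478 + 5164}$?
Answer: $\frac{24238204049}{7642} \approx 3.1717 \cdot 10^{6}$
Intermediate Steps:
$c = \frac{1}{7642} \approx 0.00013086$
$M{\left(G \right)} = G^{2}$
$f = \frac{24246633175}{7642}$ ($f = \left(-10972 + 3^{2} \left(-49\right)\right) \left(\frac{1}{7642} - 278\right) = \left(-10972 + 9 \left(-49\right)\right) \left(- \frac{2124475}{7642}\right) = \left(-10972 - 441\right) \left(- \frac{2124475}{7642}\right) = \left(-11413\right) \left(- \frac{2124475}{7642}\right) = \frac{24246633175}{7642} \approx 3.1728 \cdot 10^{6}$)
$786 + \left(f - 1889\right) = 786 + \left(\frac{24246633175}{7642} - 1889\right) = 786 + \frac{24232197437}{7642} = \frac{24238204049}{7642}$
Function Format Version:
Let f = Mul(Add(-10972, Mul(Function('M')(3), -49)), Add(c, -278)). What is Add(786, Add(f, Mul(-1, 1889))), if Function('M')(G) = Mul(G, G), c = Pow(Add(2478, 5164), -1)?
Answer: Rational(24238204049, 7642) ≈ 3.1717e+6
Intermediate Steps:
c = Rational(1, 7642) (c = Pow(7642, -1) = Rational(1, 7642) ≈ 0.00013086)
Function('M')(G) = Pow(G, 2)
f = Rational(24246633175, 7642) (f = Mul(Add(-10972, Mul(Pow(3, 2), -49)), Add(Rational(1, 7642), -278)) = Mul(Add(-10972, Mul(9, -49)), Rational(-2124475, 7642)) = Mul(Add(-10972, -441), Rational(-2124475, 7642)) = Mul(-11413, Rational(-2124475, 7642)) = Rational(24246633175, 7642) ≈ 3.1728e+6)
Add(786, Add(f, Mul(-1, 1889))) = Add(786, Add(Rational(24246633175, 7642), Mul(-1, 1889))) = Add(786, Add(Rational(24246633175, 7642), -1889)) = Add(786, Rational(24232197437, 7642)) = Rational(24238204049, 7642)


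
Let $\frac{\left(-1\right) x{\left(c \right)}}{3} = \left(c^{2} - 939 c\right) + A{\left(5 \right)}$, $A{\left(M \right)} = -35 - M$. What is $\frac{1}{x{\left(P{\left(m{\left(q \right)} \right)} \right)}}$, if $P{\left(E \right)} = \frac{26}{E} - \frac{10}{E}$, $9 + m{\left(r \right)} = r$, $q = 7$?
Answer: $- \frac{1}{22608} \approx -4.4232 \cdot 10^{-5}$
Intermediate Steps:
$m{\left(r \right)} = -9 + r$
$P{\left(E \right)} = \frac{16}{E}$
$x{\left(c \right)} = 120 - 3 c^{2} + 2817 c$ ($x{\left(c \right)} = - 3 \left(\left(c^{2} - 939 c\right) - 40\right) = - 3 \left(-40 + c^{2} - 939 c\right) = 120 - 3 c^{2} + 2817 c$)
$\frac{1}{x{\left(P{\left(m{\left(q \right)} \right)} \right)}} = \frac{1}{120 - 3 \left(\frac{16}{-9 + 7}\right)^{2} + 2817 \frac{16}{-9 + 7}} = \frac{1}{120 - 3 \left(\frac{16}{-2}\right)^{2} + 2817 \frac{16}{-2}} = \frac{1}{120 - 3 \left(16 \left(- \frac{1}{2}\right)\right)^{2} + 2817 \cdot 16 \left(- \frac{1}{2}\right)} = \frac{1}{120 - 3 \left(-8\right)^{2} + 2817 \left(-8\right)} = \frac{1}{120 - 192 - 22536} = \frac{1}{-22608} = - \frac{1}{22608}$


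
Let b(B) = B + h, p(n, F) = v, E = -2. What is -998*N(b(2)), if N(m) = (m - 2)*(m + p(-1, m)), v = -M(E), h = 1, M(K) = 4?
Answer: 998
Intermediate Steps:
v = -4 (v = -1*4 = -4)
p(n, F) = -4
b(B) = 1 + B (b(B) = B + 1 = 1 + B)
N(m) = (-4 + m)*(-2 + m) (N(m) = (m - 2)*(m - 4) = (-2 + m)*(-4 + m) = (-4 + m)*(-2 + m))
-998*N(b(2)) = -998*(8 + (1 + 2)**2 - 6*(1 + 2)) = -998*(8 + 3**2 - 6*3) = -998*(8 + 9 - 18) = -998*(-1) = 998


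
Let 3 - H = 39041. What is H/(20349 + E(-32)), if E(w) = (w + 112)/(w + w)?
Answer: -156152/81391 ≈ -1.9185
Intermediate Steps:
H = -39038 (H = 3 - 1*39041 = 3 - 39041 = -39038)
E(w) = (112 + w)/(2*w) (E(w) = (112 + w)/((2*w)) = (112 + w)*(1/(2*w)) = (112 + w)/(2*w))
H/(20349 + E(-32)) = -39038/(20349 + (1/2)*(112 - 32)/(-32)) = -39038/(20349 + (1/2)*(-1/32)*80) = -39038/(20349 - 5/4) = -39038/81391/4 = -39038*4/81391 = -156152/81391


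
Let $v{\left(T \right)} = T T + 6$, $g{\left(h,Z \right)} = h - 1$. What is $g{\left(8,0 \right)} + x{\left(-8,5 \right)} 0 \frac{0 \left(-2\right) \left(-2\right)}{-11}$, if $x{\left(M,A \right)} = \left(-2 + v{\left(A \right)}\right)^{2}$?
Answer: $7$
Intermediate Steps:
$g{\left(h,Z \right)} = -1 + h$
$v{\left(T \right)} = 6 + T^{2}$ ($v{\left(T \right)} = T^{2} + 6 = 6 + T^{2}$)
$x{\left(M,A \right)} = \left(4 + A^{2}\right)^{2}$ ($x{\left(M,A \right)} = \left(-2 + \left(6 + A^{2}\right)\right)^{2} = \left(4 + A^{2}\right)^{2}$)
$g{\left(8,0 \right)} + x{\left(-8,5 \right)} 0 \frac{0 \left(-2\right) \left(-2\right)}{-11} = \left(-1 + 8\right) + \left(4 + 5^{2}\right)^{2} \cdot 0 \frac{0 \left(-2\right) \left(-2\right)}{-11} = 7 + \left(4 + 25\right)^{2} \cdot 0 \cdot 0 \left(-2\right) \left(- \frac{1}{11}\right) = 7 + 29^{2} \cdot 0 \cdot 0 \left(- \frac{1}{11}\right) = 7 + 841 \cdot 0 \cdot 0 = 7 + 841 \cdot 0 = 7 + 0 = 7$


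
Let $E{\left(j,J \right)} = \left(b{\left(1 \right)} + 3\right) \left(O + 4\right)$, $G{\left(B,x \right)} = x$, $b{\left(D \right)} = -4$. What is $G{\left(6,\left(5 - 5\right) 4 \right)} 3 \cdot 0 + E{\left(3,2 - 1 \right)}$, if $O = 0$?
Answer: $-4$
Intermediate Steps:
$E{\left(j,J \right)} = -4$ ($E{\left(j,J \right)} = \left(-4 + 3\right) \left(0 + 4\right) = \left(-1\right) 4 = -4$)
$G{\left(6,\left(5 - 5\right) 4 \right)} 3 \cdot 0 + E{\left(3,2 - 1 \right)} = \left(5 - 5\right) 4 \cdot 3 \cdot 0 - 4 = 0 \cdot 4 \cdot 0 - 4 = 0 \cdot 0 - 4 = 0 - 4 = -4$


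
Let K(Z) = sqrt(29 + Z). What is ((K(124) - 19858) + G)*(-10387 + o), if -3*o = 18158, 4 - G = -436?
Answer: 957676342/3 - 49319*sqrt(17) ≈ 3.1902e+8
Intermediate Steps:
G = 440 (G = 4 - 1*(-436) = 4 + 436 = 440)
o = -18158/3 (o = -1/3*18158 = -18158/3 ≈ -6052.7)
((K(124) - 19858) + G)*(-10387 + o) = ((sqrt(29 + 124) - 19858) + 440)*(-10387 - 18158/3) = ((sqrt(153) - 19858) + 440)*(-49319/3) = ((3*sqrt(17) - 19858) + 440)*(-49319/3) = ((-19858 + 3*sqrt(17)) + 440)*(-49319/3) = (-19418 + 3*sqrt(17))*(-49319/3) = 957676342/3 - 49319*sqrt(17)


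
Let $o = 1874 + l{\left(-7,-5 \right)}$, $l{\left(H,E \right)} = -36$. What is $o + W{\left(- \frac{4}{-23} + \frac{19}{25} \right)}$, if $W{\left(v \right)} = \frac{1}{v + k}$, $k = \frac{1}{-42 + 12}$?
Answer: $\frac{5714116}{3107} \approx 1839.1$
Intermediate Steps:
$k = - \frac{1}{30}$ ($k = \frac{1}{-30} = - \frac{1}{30} \approx -0.033333$)
$W{\left(v \right)} = \frac{1}{- \frac{1}{30} + v}$ ($W{\left(v \right)} = \frac{1}{v - \frac{1}{30}} = \frac{1}{- \frac{1}{30} + v}$)
$o = 1838$ ($o = 1874 - 36 = 1838$)
$o + W{\left(- \frac{4}{-23} + \frac{19}{25} \right)} = 1838 + \frac{30}{-1 + 30 \left(- \frac{4}{-23} + \frac{19}{25}\right)} = 1838 + \frac{30}{-1 + 30 \left(\left(-4\right) \left(- \frac{1}{23}\right) + 19 \cdot \frac{1}{25}\right)} = 1838 + \frac{30}{-1 + 30 \left(\frac{4}{23} + \frac{19}{25}\right)} = 1838 + \frac{30}{-1 + 30 \cdot \frac{537}{575}} = 1838 + \frac{30}{-1 + \frac{3222}{115}} = 1838 + \frac{30}{\frac{3107}{115}} = 1838 + 30 \cdot \frac{115}{3107} = 1838 + \frac{3450}{3107} = \frac{5714116}{3107}$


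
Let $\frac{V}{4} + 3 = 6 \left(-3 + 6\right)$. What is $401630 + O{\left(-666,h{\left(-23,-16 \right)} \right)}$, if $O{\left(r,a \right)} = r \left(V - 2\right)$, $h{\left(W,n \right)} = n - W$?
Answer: $363002$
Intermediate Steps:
$V = 60$ ($V = -12 + 4 \cdot 6 \left(-3 + 6\right) = -12 + 4 \cdot 6 \cdot 3 = -12 + 4 \cdot 18 = -12 + 72 = 60$)
$O{\left(r,a \right)} = 58 r$ ($O{\left(r,a \right)} = r \left(60 - 2\right) = r 58 = 58 r$)
$401630 + O{\left(-666,h{\left(-23,-16 \right)} \right)} = 401630 + 58 \left(-666\right) = 401630 - 38628 = 363002$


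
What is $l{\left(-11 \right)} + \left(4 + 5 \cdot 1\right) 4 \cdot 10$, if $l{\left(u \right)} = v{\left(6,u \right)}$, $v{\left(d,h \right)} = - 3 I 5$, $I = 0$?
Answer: $360$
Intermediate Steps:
$v{\left(d,h \right)} = 0$ ($v{\left(d,h \right)} = \left(-3\right) 0 \cdot 5 = 0 \cdot 5 = 0$)
$l{\left(u \right)} = 0$
$l{\left(-11 \right)} + \left(4 + 5 \cdot 1\right) 4 \cdot 10 = 0 + \left(4 + 5 \cdot 1\right) 4 \cdot 10 = 0 + \left(4 + 5\right) 40 = 0 + 9 \cdot 40 = 0 + 360 = 360$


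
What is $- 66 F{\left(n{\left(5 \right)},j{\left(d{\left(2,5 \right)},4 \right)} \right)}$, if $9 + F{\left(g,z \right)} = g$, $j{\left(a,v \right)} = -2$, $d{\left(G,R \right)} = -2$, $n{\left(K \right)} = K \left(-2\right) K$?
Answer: $3894$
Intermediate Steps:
$n{\left(K \right)} = - 2 K^{2}$ ($n{\left(K \right)} = - 2 K K = - 2 K^{2}$)
$F{\left(g,z \right)} = -9 + g$
$- 66 F{\left(n{\left(5 \right)},j{\left(d{\left(2,5 \right)},4 \right)} \right)} = - 66 \left(-9 - 2 \cdot 5^{2}\right) = - 66 \left(-9 - 50\right) = \left(-66\right) \left(-59\right) = 3894$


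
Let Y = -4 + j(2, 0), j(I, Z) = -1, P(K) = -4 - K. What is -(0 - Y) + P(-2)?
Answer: -7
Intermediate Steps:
Y = -5 (Y = -4 - 1 = -5)
-(0 - Y) + P(-2) = -(0 - 1*(-5)) + (-4 - 1*(-2)) = -(0 + 5) + (-4 + 2) = -1*5 - 2 = -5 - 2 = -7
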